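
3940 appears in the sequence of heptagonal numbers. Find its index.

Set n(5n−3)/2 = 3940, giving 5n² − 3n − 7880 = 0.
So n = (3 + 397) / 10 = 400/10 = 40.

40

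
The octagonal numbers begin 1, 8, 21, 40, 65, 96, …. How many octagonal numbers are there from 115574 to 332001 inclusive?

The n-th octagonal number is n(3n−2).
Smallest index with value ≥ 115574: n = 197 (giving 116033).
Largest index with value ≤ 332001: n = 333 (giving 332001).
Indices 197 through 333: 137 terms.

137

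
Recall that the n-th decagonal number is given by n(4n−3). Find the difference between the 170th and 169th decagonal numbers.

1353

Consecutive decagonal numbers differ by 8n − 7: here 8·170 − 7 = 1353.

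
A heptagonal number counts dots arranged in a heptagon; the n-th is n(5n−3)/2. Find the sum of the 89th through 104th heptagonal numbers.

371024

Σ i(5i−3)/2 = (5Σi² − 3Σi) / 2 over i = 89..104.
Σi = 5460 − 3916 = 1544 and Σi² = 380380 − 231044 = 149336.
(5·149336 − 3·1544) / 2 = 742048/2 = 371024.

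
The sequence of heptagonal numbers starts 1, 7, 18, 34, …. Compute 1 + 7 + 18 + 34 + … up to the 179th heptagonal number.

4795410

Σ i(5i−3)/2 = (5Σi² − 3Σi) / 2 over i = 1..179.
Σi = 16110 and Σi² = 1927830.
(5·1927830 − 3·16110) / 2 = 9590820/2 = 4795410.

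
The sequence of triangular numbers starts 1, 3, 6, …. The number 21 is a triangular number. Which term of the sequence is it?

6

Set n(n+1)/2 = 21, giving n² + n − 42 = 0.
So n = (-1 + 13) / 2 = 12/2 = 6.
Check: 6·7/2 = 21. ✓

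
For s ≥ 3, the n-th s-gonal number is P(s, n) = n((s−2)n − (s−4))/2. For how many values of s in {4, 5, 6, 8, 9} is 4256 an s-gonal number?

s = 4: P(4, 65) = 4225 and P(4, 66) = 4356; 4256 is not s-gonal.
s = 5: P(5, 53) = 4187 and P(5, 54) = 4347; 4256 is not s-gonal.
s = 6: P(6, 46) = 4186 and P(6, 47) = 4371; 4256 is not s-gonal.
s = 8: P(8, 38) = 4256. ✓
s = 9: P(9, 35) = 4200 and P(9, 36) = 4446; 4256 is not s-gonal.
Hits: s ∈ {8} → 1.

1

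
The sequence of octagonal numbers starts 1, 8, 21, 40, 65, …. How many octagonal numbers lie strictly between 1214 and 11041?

The n-th octagonal number is n(3n−2).
Smallest index with value > 1214: n = 21 (giving 1281).
Largest index with value < 11041: n = 60 (giving 10680).
Indices 21 through 60: 40 terms.

40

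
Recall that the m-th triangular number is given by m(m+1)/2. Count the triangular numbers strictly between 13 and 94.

9

The n-th triangular number is n(n+1)/2.
Smallest index with value > 13: n = 5 (giving 15).
Largest index with value < 94: n = 13 (giving 91).
Indices 5 through 13: 9 terms.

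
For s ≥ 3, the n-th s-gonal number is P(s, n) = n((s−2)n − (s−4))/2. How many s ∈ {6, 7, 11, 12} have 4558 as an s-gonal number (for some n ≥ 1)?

1

s = 6: P(6, 47) = 4371 and P(6, 48) = 4560; 4558 is not s-gonal.
s = 7: P(7, 43) = 4558. ✓
s = 11: P(11, 32) = 4496 and P(11, 33) = 4785; 4558 is not s-gonal.
s = 12: P(12, 30) = 4380 and P(12, 31) = 4681; 4558 is not s-gonal.
Hits: s ∈ {7} → 1.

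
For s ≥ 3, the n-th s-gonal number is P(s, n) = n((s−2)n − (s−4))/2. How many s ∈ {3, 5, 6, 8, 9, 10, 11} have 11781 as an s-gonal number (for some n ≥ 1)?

3

s = 3: P(3, 153) = 11781. ✓
s = 5: P(5, 88) = 11572 and P(5, 89) = 11837; 11781 is not s-gonal.
s = 6: P(6, 77) = 11781. ✓
s = 8: P(8, 63) = 11781. ✓
s = 9: P(9, 58) = 11629 and P(9, 59) = 12036; 11781 is not s-gonal.
s = 10: P(10, 54) = 11502 and P(10, 55) = 11935; 11781 is not s-gonal.
s = 11: P(11, 51) = 11526 and P(11, 52) = 11986; 11781 is not s-gonal.
Hits: s ∈ {3, 6, 8} → 3.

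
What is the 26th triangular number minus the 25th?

Consecutive triangular numbers differ by n: T_{26} − T_{25} = 26.

26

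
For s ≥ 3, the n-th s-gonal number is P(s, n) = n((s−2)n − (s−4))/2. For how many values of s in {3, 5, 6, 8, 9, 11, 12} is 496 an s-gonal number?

2

s = 3: P(3, 31) = 496. ✓
s = 5: P(5, 18) = 477 and P(5, 19) = 532; 496 is not s-gonal.
s = 6: P(6, 16) = 496. ✓
s = 8: P(8, 13) = 481 and P(8, 14) = 560; 496 is not s-gonal.
s = 9: P(9, 12) = 474 and P(9, 13) = 559; 496 is not s-gonal.
s = 11: P(11, 10) = 415 and P(11, 11) = 506; 496 is not s-gonal.
s = 12: P(12, 10) = 460 and P(12, 11) = 561; 496 is not s-gonal.
Hits: s ∈ {3, 6} → 2.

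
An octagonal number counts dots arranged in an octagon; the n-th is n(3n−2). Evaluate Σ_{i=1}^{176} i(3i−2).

5467176

Σ i(3i−2) = 3Σi² − 2Σi over i = 1..176.
Σi = 15576 and Σi² = 1832776.
3·1832776 − 2·15576 = 5467176.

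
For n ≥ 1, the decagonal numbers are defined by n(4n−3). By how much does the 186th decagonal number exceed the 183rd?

4419

186·(4·186 − 3) = 137826 and 183·(4·183 − 3) = 133407.
Difference: 137826 − 133407 = 4419.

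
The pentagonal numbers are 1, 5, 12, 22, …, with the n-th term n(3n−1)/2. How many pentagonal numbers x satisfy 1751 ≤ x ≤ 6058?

29

The n-th pentagonal number is n(3n−1)/2.
Smallest index with value ≥ 1751: n = 35 (giving 1820).
Largest index with value ≤ 6058: n = 63 (giving 5922).
Indices 35 through 63: 29 terms.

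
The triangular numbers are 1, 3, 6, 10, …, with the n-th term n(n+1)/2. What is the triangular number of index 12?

12·13/2 = 156/2 = 78.

78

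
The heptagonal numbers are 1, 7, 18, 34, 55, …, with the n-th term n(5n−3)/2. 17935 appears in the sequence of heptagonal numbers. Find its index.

Set n(5n−3)/2 = 17935, giving 5n² − 3n − 35870 = 0.
The discriminant is 9 + 40·17935 = 717409, and √717409 = 847.
So n = (3 + 847) / 10 = 850/10 = 85.

85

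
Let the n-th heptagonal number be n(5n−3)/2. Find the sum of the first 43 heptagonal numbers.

67166

Σ i(5i−3)/2 = (5Σi² − 3Σi) / 2 over i = 1..43.
Σi = 946 and Σi² = 27434.
(5·27434 − 3·946) / 2 = 134332/2 = 67166.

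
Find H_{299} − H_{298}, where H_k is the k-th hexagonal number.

Consecutive hexagonal numbers differ by 4n − 3: here 4·299 − 3 = 1193.

1193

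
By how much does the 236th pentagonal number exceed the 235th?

706

Consecutive pentagonal numbers differ by 3n − 2: here 3·236 − 2 = 706.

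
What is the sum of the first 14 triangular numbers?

Σ i(i+1)/2 = (Σi² + Σi) / 2 over i = 1..14.
Σi = 105 and Σi² = 1015.
(1·1015 + 1·105) / 2 = 1120/2 = 560.

560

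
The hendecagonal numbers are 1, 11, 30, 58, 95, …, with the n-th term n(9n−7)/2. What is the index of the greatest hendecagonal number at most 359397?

282

Solve n(9n−7)/2 ≤ 359397 for integer n.
n = 282 gives 356871 ≤ 359397, while n = 283 gives 359410 > 359397; so the answer is index 282.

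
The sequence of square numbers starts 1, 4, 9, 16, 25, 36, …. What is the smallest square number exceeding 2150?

Solve n² > 2150 for integer n.
The largest n with value ≤ 2150 is 46 (since 2116 ≤ 2150 < 2209), so the first above is n = 47, value 2209.

2209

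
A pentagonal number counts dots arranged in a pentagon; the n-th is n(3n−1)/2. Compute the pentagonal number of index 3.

12

3·(3·3 − 1)/2 = 3·8/2 = 3·4 = 12.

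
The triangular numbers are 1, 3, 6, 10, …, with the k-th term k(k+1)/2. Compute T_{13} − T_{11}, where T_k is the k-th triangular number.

13·14/2 = 91 and 11·12/2 = 66.
Difference: 91 − 66 = 25.

25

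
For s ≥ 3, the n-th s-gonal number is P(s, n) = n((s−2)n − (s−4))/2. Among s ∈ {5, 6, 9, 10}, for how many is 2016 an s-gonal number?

1

s = 5: P(5, 36) = 1926 and P(5, 37) = 2035; 2016 is not s-gonal.
s = 6: P(6, 32) = 2016. ✓
s = 9: P(9, 24) = 1956 and P(9, 25) = 2125; 2016 is not s-gonal.
s = 10: P(10, 22) = 1870 and P(10, 23) = 2047; 2016 is not s-gonal.
Hits: s ∈ {6} → 1.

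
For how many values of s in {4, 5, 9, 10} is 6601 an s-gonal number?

1

s = 4: P(4, 81) = 6561 and P(4, 82) = 6724; 6601 is not s-gonal.
s = 5: P(5, 66) = 6501 and P(5, 67) = 6700; 6601 is not s-gonal.
s = 9: P(9, 43) = 6364 and P(9, 44) = 6666; 6601 is not s-gonal.
s = 10: P(10, 41) = 6601. ✓
Hits: s ∈ {10} → 1.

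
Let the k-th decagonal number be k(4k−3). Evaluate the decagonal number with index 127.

127·(4·127 − 3) = 127·505 = 64135.

64135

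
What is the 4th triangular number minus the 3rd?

4

Consecutive triangular numbers differ by n: T_{4} − T_{3} = 4.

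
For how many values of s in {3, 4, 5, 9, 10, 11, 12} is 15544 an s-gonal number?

s = 3: P(3, 175) = 15400 and P(3, 176) = 15576; 15544 is not s-gonal.
s = 4: P(4, 124) = 15376 and P(4, 125) = 15625; 15544 is not s-gonal.
s = 5: P(5, 101) = 15251 and P(5, 102) = 15555; 15544 is not s-gonal.
s = 9: P(9, 67) = 15544. ✓
s = 10: P(10, 62) = 15190 and P(10, 63) = 15687; 15544 is not s-gonal.
s = 11: P(11, 59) = 15458 and P(11, 60) = 15990; 15544 is not s-gonal.
s = 12: P(12, 56) = 15456 and P(12, 57) = 16017; 15544 is not s-gonal.
Hits: s ∈ {9} → 1.

1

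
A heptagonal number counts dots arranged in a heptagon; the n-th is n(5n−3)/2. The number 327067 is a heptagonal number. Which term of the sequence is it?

362

Set n(5n−3)/2 = 327067, giving 5n² − 3n − 654134 = 0.
The discriminant is 9 + 40·327067 = 13082689, and √13082689 = 3617.
So n = (3 + 3617) / 10 = 3620/10 = 362.
Check: 362·(5·362 − 3)/2 = 327067. ✓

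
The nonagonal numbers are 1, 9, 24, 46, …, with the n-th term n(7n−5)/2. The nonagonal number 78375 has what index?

Set n(7n−5)/2 = 78375, giving 7n² − 5n − 156750 = 0.
So n = (5 + 2095) / 14 = 2100/14 = 150.

150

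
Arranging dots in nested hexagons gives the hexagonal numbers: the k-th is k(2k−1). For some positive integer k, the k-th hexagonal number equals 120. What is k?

Set n(2n−1) = 120, giving 2n² − n − 120 = 0.
The discriminant is 1 + 8·120 = 961, and √961 = 31.
So n = (1 + 31) / 4 = 32/4 = 8.
Check: 8·(2·8 − 1) = 120. ✓

8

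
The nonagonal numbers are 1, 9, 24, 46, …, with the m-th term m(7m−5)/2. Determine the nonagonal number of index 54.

10071

54·(7·54 − 5)/2 = 54·373/2 = 10071.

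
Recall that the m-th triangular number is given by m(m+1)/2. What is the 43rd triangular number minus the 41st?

43·44/2 = 946 and 41·42/2 = 861.
Difference: 946 − 861 = 85.

85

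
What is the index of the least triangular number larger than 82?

Solve n(n+1)/2 > 82 for integer n.
The largest n with value ≤ 82 is 12 (since 78 ≤ 82 < 91), so the first above is n = 13, value 91.

13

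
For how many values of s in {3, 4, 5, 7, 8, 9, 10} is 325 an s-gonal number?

2

s = 3: P(3, 25) = 325. ✓
s = 4: P(4, 18) = 324 and P(4, 19) = 361; 325 is not s-gonal.
s = 5: P(5, 14) = 287 and P(5, 15) = 330; 325 is not s-gonal.
s = 7: P(7, 11) = 286 and P(7, 12) = 342; 325 is not s-gonal.
s = 8: P(8, 10) = 280 and P(8, 11) = 341; 325 is not s-gonal.
s = 9: P(9, 10) = 325. ✓
s = 10: P(10, 9) = 297 and P(10, 10) = 370; 325 is not s-gonal.
Hits: s ∈ {3, 9} → 2.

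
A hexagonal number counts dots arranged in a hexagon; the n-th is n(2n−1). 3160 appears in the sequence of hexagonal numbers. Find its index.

40

Set n(2n−1) = 3160, giving 2n² − n − 3160 = 0.
The discriminant is 1 + 8·3160 = 25281, and √25281 = 159.
So n = (1 + 159) / 4 = 160/4 = 40.
Check: 40·(2·40 − 1) = 3160. ✓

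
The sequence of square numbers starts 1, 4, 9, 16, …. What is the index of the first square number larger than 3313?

Solve n² > 3313 for integer n.
The largest n with value ≤ 3313 is 57 (since 3249 ≤ 3313 < 3364), so the first above is n = 58, value 3364.

58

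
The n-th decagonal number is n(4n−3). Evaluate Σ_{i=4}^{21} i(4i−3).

Σ i(4i−3) = 4Σi² − 3Σi over i = 4..21.
Σi = 231 − 6 = 225 and Σi² = 3311 − 14 = 3297.
4·3297 − 3·225 = 12513.

12513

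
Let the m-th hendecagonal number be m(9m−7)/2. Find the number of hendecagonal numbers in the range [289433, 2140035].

The n-th hendecagonal number is n(9n−7)/2.
Smallest index with value ≥ 289433: n = 254 (giving 289433).
Largest index with value ≤ 2140035: n = 690 (giving 2140035).
Indices 254 through 690: 437 terms.

437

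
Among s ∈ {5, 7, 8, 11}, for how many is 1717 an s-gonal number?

1

s = 5: P(5, 34) = 1717. ✓
s = 7: P(7, 26) = 1651 and P(7, 27) = 1782; 1717 is not s-gonal.
s = 8: P(8, 24) = 1680 and P(8, 25) = 1825; 1717 is not s-gonal.
s = 11: P(11, 19) = 1558 and P(11, 20) = 1730; 1717 is not s-gonal.
Hits: s ∈ {5} → 1.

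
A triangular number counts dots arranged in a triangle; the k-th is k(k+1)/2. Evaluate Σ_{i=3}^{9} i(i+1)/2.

Σ i(i+1)/2 = (Σi² + Σi) / 2 over i = 3..9.
Σi = 45 − 3 = 42 and Σi² = 285 − 5 = 280.
(1·280 + 1·42) / 2 = 322/2 = 161.

161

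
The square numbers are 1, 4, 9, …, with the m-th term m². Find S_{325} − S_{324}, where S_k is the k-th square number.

n² − (n−1)² = 2n − 1, so 325² − 324² = 2·325 − 1 = 649.

649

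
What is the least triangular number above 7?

Solve n(n+1)/2 > 7 for integer n.
The largest n with value ≤ 7 is 3 (since 6 ≤ 7 < 10), so the first above is n = 4, value 10.

10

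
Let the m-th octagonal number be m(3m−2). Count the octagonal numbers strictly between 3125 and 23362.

56

The n-th octagonal number is n(3n−2).
Smallest index with value > 3125: n = 33 (giving 3201).
Largest index with value < 23362: n = 88 (giving 23056).
Indices 33 through 88: 56 terms.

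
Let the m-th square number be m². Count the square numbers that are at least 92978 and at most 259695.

The n-th square number is n².
Smallest index with value ≥ 92978: n = 305 (giving 93025).
Largest index with value ≤ 259695: n = 509 (giving 259081).
Indices 305 through 509: 205 terms.

205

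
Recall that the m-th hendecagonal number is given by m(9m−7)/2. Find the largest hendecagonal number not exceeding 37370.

36946

Solve n(9n−7)/2 ≤ 37370 for integer n.
n = 91 gives 36946 ≤ 37370, while n = 92 gives 37766 > 37370; so the answer is 36946.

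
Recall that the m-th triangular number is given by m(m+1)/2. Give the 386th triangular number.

74691

386·387/2 = 149382/2 = 74691.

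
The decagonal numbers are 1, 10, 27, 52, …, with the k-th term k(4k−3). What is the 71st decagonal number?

19951

The 71st decagonal number is n(4n−3) with n = 71.
71·(4·71 − 3) = 71·281 = 19951.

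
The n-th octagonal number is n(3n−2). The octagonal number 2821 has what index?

31

Set n(3n−2) = 2821, giving 3n² − 2n − 2821 = 0.
So n = (2 + 184) / 6 = 186/6 = 31.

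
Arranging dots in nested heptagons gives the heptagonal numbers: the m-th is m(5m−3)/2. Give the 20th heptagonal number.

The 20th heptagonal number is n(5n−3)/2 with n = 20.
20·(5·20 − 3)/2 = 20·97/2 = 970.

970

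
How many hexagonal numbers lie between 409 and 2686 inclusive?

22

The n-th hexagonal number is n(2n−1).
Smallest index with value ≥ 409: n = 15 (giving 435).
Largest index with value ≤ 2686: n = 36 (giving 2556).
Indices 15 through 36: 22 terms.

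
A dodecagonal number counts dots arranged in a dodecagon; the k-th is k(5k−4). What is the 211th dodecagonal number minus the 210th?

Consecutive dodecagonal numbers differ by 10n − 9: here 10·211 − 9 = 2101.

2101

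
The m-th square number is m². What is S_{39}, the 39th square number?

1521

The 39th square number is n² with n = 39.
39² = 1521.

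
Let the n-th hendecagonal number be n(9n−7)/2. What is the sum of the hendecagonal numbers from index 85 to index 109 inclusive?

Σ i(9i−7)/2 = (9Σi² − 7Σi) / 2 over i = 85..109.
Σi = 5995 − 3570 = 2425 and Σi² = 437635 − 201110 = 236525.
(9·236525 − 7·2425) / 2 = 2111750/2 = 1055875.

1055875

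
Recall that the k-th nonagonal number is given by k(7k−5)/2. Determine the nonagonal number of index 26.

2301

26·(7·26 − 5)/2 = 26·177/2 = 2301.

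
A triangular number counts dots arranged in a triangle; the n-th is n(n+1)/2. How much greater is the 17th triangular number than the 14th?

17·18/2 = 153 and 14·15/2 = 105.
Difference: 153 − 105 = 48.

48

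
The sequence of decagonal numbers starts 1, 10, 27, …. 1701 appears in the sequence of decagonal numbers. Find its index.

21

Set n(4n−3) = 1701, giving 4n² − 3n − 1701 = 0.
So n = (3 + 165) / 8 = 168/8 = 21.
Check: 21·(4·21 − 3) = 1701. ✓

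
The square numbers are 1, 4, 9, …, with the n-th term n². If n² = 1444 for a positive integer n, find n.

38

We need n² = 1444, so n = √1444 = 38.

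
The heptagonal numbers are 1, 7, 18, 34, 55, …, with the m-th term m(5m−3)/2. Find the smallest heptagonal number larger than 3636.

3744

Solve n(5n−3)/2 > 3636 for integer n.
The largest n with value ≤ 3636 is 38 (since 3553 ≤ 3636 < 3744), so the first above is n = 39, value 3744.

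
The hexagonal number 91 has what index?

Set n(2n−1) = 91, giving 2n² − n − 91 = 0.
So n = (1 + 27) / 4 = 28/4 = 7.

7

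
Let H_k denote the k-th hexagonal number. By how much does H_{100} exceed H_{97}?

1179

100·(2·100 − 1) = 19900 and 97·(2·97 − 1) = 18721.
Difference: 19900 − 18721 = 1179.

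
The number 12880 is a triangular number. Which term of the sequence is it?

160

Set n(n+1)/2 = 12880, giving n² + n − 25760 = 0.
The discriminant is 1 + 8·12880 = 103041, and √103041 = 321.
So n = (-1 + 321) / 2 = 320/2 = 160.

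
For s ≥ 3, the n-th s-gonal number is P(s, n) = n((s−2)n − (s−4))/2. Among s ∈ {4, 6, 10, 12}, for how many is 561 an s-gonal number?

2

s = 4: P(4, 23) = 529 and P(4, 24) = 576; 561 is not s-gonal.
s = 6: P(6, 17) = 561. ✓
s = 10: P(10, 12) = 540 and P(10, 13) = 637; 561 is not s-gonal.
s = 12: P(12, 11) = 561. ✓
Hits: s ∈ {6, 12} → 2.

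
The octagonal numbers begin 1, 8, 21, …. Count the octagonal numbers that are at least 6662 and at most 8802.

7

The n-th octagonal number is n(3n−2).
Smallest index with value ≥ 6662: n = 48 (giving 6816).
Largest index with value ≤ 8802: n = 54 (giving 8640).
Indices 48 through 54: 7 terms.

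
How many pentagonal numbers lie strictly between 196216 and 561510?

The n-th pentagonal number is n(3n−1)/2.
Smallest index with value > 196216: n = 362 (giving 196385).
Largest index with value < 561510: n = 611 (giving 559676).
Indices 362 through 611: 250 terms.

250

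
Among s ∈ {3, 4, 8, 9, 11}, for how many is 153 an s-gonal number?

1

s = 3: P(3, 17) = 153. ✓
s = 4: P(4, 12) = 144 and P(4, 13) = 169; 153 is not s-gonal.
s = 8: P(8, 7) = 133 and P(8, 8) = 176; 153 is not s-gonal.
s = 9: P(9, 6) = 111 and P(9, 7) = 154; 153 is not s-gonal.
s = 11: P(11, 6) = 141 and P(11, 7) = 196; 153 is not s-gonal.
Hits: s ∈ {3} → 1.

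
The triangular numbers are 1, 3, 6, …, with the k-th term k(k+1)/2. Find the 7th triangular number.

The 7th triangular number is n(n+1)/2 with n = 7.
7·8/2 = 56/2 = 28.

28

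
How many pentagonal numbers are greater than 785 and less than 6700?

43

The n-th pentagonal number is n(3n−1)/2.
Smallest index with value > 785: n = 24 (giving 852).
Largest index with value < 6700: n = 66 (giving 6501).
Indices 24 through 66: 43 terms.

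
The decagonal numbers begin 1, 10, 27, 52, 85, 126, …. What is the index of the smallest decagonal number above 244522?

Solve n(4n−3) > 244522 for integer n.
The largest n with value ≤ 244522 is 247 (since 243295 ≤ 244522 < 245272), so the first above is n = 248, value 245272.

248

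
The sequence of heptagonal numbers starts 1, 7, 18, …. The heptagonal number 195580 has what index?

280

Set n(5n−3)/2 = 195580, giving 5n² − 3n − 391160 = 0.
The discriminant is 9 + 40·195580 = 7823209, and √7823209 = 2797.
So n = (3 + 2797) / 10 = 2800/10 = 280.
Check: 280·(5·280 − 3)/2 = 195580. ✓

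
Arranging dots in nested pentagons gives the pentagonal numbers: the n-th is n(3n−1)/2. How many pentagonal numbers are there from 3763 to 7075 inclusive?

The n-th pentagonal number is n(3n−1)/2.
Smallest index with value ≥ 3763: n = 51 (giving 3876).
Largest index with value ≤ 7075: n = 68 (giving 6902).
Indices 51 through 68: 18 terms.

18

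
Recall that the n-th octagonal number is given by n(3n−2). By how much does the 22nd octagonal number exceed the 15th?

763

22·(3·22 − 2) = 1408 and 15·(3·15 − 2) = 645.
Difference: 1408 − 645 = 763.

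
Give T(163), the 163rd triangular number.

The 163rd triangular number is n(n+1)/2 with n = 163.
163·164/2 = 26732/2 = 13366.

13366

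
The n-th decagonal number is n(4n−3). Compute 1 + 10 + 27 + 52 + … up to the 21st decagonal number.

Σ i(4i−3) = 4Σi² − 3Σi over i = 1..21.
Σi = 231 and Σi² = 3311.
4·3311 − 3·231 = 12551.

12551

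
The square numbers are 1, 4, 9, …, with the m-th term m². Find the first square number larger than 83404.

83521

Solve n² > 83404 for integer n.
The largest n with value ≤ 83404 is 288 (since 82944 ≤ 83404 < 83521), so the first above is n = 289, value 83521.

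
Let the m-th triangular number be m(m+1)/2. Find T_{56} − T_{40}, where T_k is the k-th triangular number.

776

56·57/2 = 1596 and 40·41/2 = 820.
Difference: 1596 − 820 = 776.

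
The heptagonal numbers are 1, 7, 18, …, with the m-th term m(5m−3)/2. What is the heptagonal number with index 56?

The 56th heptagonal number is n(5n−3)/2 with n = 56.
56·(5·56 − 3)/2 = 56·277/2 = 7756.

7756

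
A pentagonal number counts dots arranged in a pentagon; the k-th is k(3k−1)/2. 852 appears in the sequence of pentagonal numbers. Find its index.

24

Set n(3n−1)/2 = 852, giving 3n² − n − 1704 = 0.
So n = (1 + 143) / 6 = 144/6 = 24.
Check: 24·(3·24 − 1)/2 = 852. ✓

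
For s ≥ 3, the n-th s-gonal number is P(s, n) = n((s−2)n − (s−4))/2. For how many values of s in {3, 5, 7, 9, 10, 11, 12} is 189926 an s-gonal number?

1

s = 3: P(3, 615) = 189420 and P(3, 616) = 190036; 189926 is not s-gonal.
s = 5: P(5, 356) = 189926. ✓
s = 7: P(7, 275) = 188650 and P(7, 276) = 190026; 189926 is not s-gonal.
s = 9: P(9, 233) = 189429 and P(9, 234) = 191061; 189926 is not s-gonal.
s = 10: P(10, 218) = 189442 and P(10, 219) = 191187; 189926 is not s-gonal.
s = 11: P(11, 205) = 188395 and P(11, 206) = 190241; 189926 is not s-gonal.
s = 12: P(12, 195) = 189345 and P(12, 196) = 191296; 189926 is not s-gonal.
Hits: s ∈ {5} → 1.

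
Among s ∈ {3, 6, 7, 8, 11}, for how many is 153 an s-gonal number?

s = 3: P(3, 17) = 153. ✓
s = 6: P(6, 9) = 153. ✓
s = 7: P(7, 8) = 148 and P(7, 9) = 189; 153 is not s-gonal.
s = 8: P(8, 7) = 133 and P(8, 8) = 176; 153 is not s-gonal.
s = 11: P(11, 6) = 141 and P(11, 7) = 196; 153 is not s-gonal.
Hits: s ∈ {3, 6} → 2.

2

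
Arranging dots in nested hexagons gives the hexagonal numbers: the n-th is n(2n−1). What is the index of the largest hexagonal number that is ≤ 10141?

Solve n(2n−1) ≤ 10141 for integer n.
n = 71 gives 10011 ≤ 10141, while n = 72 gives 10296 > 10141; so the answer is index 71.

71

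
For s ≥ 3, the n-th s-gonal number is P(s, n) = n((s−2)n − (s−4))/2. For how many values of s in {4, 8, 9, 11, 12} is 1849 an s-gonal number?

1

s = 4: P(4, 43) = 1849. ✓
s = 8: P(8, 25) = 1825 and P(8, 26) = 1976; 1849 is not s-gonal.
s = 9: P(9, 23) = 1794 and P(9, 24) = 1956; 1849 is not s-gonal.
s = 11: P(11, 20) = 1730 and P(11, 21) = 1911; 1849 is not s-gonal.
s = 12: P(12, 19) = 1729 and P(12, 20) = 1920; 1849 is not s-gonal.
Hits: s ∈ {4} → 1.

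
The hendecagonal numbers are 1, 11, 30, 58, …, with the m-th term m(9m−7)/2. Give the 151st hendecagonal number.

The 151st hendecagonal number is n(9n−7)/2 with n = 151.
151·(9·151 − 7)/2 = 151·1352/2 = 151·676 = 102076.

102076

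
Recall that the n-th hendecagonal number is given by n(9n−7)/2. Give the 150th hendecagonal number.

100725

The 150th hendecagonal number is n(9n−7)/2 with n = 150.
150·(9·150 − 7)/2 = 150·1343/2 = 100725.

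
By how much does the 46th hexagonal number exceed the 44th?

358

46·(2·46 − 1) = 4186 and 44·(2·44 − 1) = 3828.
Difference: 4186 − 3828 = 358.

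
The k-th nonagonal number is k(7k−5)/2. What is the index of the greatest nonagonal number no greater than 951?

16

Solve n(7n−5)/2 ≤ 951 for integer n.
n = 16 gives 856 ≤ 951, while n = 17 gives 969 > 951; so the answer is index 16.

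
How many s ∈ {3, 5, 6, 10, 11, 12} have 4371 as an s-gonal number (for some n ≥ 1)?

2

s = 3: P(3, 93) = 4371. ✓
s = 5: P(5, 54) = 4347 and P(5, 55) = 4510; 4371 is not s-gonal.
s = 6: P(6, 47) = 4371. ✓
s = 10: P(10, 33) = 4257 and P(10, 34) = 4522; 4371 is not s-gonal.
s = 11: P(11, 31) = 4216 and P(11, 32) = 4496; 4371 is not s-gonal.
s = 12: P(12, 29) = 4089 and P(12, 30) = 4380; 4371 is not s-gonal.
Hits: s ∈ {3, 6} → 2.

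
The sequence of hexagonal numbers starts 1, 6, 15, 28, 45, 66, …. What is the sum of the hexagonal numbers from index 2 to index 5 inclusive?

Σ i(2i−1) = 2Σi² − Σi over i = 2..5.
Σi = 15 − 1 = 14 and Σi² = 55 − 1 = 54.
2·54 − 1·14 = 94.

94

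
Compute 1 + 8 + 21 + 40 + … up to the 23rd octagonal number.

Σ i(3i−2) = 3Σi² − 2Σi over i = 1..23.
Σi = 276 and Σi² = 4324.
3·4324 − 2·276 = 12420.

12420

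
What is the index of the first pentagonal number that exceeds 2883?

45

Solve n(3n−1)/2 > 2883 for integer n.
The largest n with value ≤ 2883 is 44 (since 2882 ≤ 2883 < 3015), so the first above is n = 45, value 3015.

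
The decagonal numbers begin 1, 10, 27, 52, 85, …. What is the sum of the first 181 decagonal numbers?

Σ i(4i−3) = 4Σi² − 3Σi over i = 1..181.
Σi = 16471 and Σi² = 1992991.
4·1992991 − 3·16471 = 7922551.

7922551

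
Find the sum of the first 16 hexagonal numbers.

2856

Σ i(2i−1) = 2Σi² − Σi over i = 1..16.
Σi = 136 and Σi² = 1496.
2·1496 − 1·136 = 2856.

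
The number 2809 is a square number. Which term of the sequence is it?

We need n² = 2809, so n = √2809 = 53.
Check: 53² = 2809. ✓

53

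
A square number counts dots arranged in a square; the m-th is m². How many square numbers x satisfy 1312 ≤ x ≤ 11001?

The n-th square number is n².
Smallest index with value ≥ 1312: n = 37 (giving 1369).
Largest index with value ≤ 11001: n = 104 (giving 10816).
Indices 37 through 104: 68 terms.

68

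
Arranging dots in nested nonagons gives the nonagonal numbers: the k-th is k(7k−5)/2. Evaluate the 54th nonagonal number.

10071

The 54th nonagonal number is n(7n−5)/2 with n = 54.
54·(7·54 − 5)/2 = 54·373/2 = 10071.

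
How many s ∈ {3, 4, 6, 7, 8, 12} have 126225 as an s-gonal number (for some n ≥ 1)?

1

s = 3: P(3, 501) = 125751 and P(3, 502) = 126253; 126225 is not s-gonal.
s = 4: P(4, 355) = 126025 and P(4, 356) = 126736; 126225 is not s-gonal.
s = 6: P(6, 251) = 125751 and P(6, 252) = 126756; 126225 is not s-gonal.
s = 7: P(7, 225) = 126225. ✓
s = 8: P(8, 205) = 125665 and P(8, 206) = 126896; 126225 is not s-gonal.
s = 12: P(12, 159) = 125769 and P(12, 160) = 127360; 126225 is not s-gonal.
Hits: s ∈ {7} → 1.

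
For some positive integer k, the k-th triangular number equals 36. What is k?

8

Set n(n+1)/2 = 36, giving n² + n − 72 = 0.
So n = (-1 + 17) / 2 = 16/2 = 8.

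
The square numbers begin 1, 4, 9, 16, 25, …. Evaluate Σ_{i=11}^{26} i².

Σ_{i=11}^{26} i² = 6201 − 385 = 5816.

5816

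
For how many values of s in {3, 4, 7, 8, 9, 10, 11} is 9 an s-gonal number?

2

s = 3: P(3, 3) = 6 and P(3, 4) = 10; 9 is not s-gonal.
s = 4: P(4, 3) = 9. ✓
s = 7: P(7, 2) = 7 and P(7, 3) = 18; 9 is not s-gonal.
s = 8: P(8, 2) = 8 and P(8, 3) = 21; 9 is not s-gonal.
s = 9: P(9, 2) = 9. ✓
s = 10: P(10, 1) = 1 and P(10, 2) = 10; 9 is not s-gonal.
s = 11: P(11, 1) = 1 and P(11, 2) = 11; 9 is not s-gonal.
Hits: s ∈ {4, 9} → 2.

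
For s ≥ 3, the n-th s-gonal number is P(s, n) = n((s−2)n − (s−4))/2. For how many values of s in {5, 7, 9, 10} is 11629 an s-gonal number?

1

s = 5: P(5, 88) = 11572 and P(5, 89) = 11837; 11629 is not s-gonal.
s = 7: P(7, 68) = 11458 and P(7, 69) = 11799; 11629 is not s-gonal.
s = 9: P(9, 58) = 11629. ✓
s = 10: P(10, 54) = 11502 and P(10, 55) = 11935; 11629 is not s-gonal.
Hits: s ∈ {9} → 1.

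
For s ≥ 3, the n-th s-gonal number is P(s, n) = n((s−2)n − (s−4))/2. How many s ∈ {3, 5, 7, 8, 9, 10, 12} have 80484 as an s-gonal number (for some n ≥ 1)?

1

s = 3: P(3, 400) = 80200 and P(3, 401) = 80601; 80484 is not s-gonal.
s = 5: P(5, 231) = 79926 and P(5, 232) = 80620; 80484 is not s-gonal.
s = 7: P(7, 179) = 79834 and P(7, 180) = 80730; 80484 is not s-gonal.
s = 8: P(8, 164) = 80360 and P(8, 165) = 81345; 80484 is not s-gonal.
s = 9: P(9, 152) = 80484. ✓
s = 10: P(10, 142) = 80230 and P(10, 143) = 81367; 80484 is not s-gonal.
s = 12: P(12, 127) = 80137 and P(12, 128) = 81408; 80484 is not s-gonal.
Hits: s ∈ {9} → 1.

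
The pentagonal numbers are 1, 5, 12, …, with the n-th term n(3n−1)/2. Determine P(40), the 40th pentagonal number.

The 40th pentagonal number is n(3n−1)/2 with n = 40.
40·(3·40 − 1)/2 = 40·119/2 = 2380.

2380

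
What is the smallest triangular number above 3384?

Solve n(n+1)/2 > 3384 for integer n.
The largest n with value ≤ 3384 is 81 (since 3321 ≤ 3384 < 3403), so the first above is n = 82, value 3403.

3403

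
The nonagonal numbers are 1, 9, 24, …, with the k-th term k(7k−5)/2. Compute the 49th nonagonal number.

8281

The 49th nonagonal number is n(7n−5)/2 with n = 49.
49·(7·49 − 5)/2 = 49·338/2 = 49·169 = 8281.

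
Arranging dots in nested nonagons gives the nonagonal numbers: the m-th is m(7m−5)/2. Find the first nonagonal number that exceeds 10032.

Solve n(7n−5)/2 > 10032 for integer n.
The largest n with value ≤ 10032 is 53 (since 9699 ≤ 10032 < 10071), so the first above is n = 54, value 10071.

10071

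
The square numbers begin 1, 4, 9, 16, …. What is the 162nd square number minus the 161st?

323

n² − (n−1)² = 2n − 1, so 162² − 161² = 2·162 − 1 = 323.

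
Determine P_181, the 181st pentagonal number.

49051

The 181st pentagonal number is n(3n−1)/2 with n = 181.
181·(3·181 − 1)/2 = 181·542/2 = 181·271 = 49051.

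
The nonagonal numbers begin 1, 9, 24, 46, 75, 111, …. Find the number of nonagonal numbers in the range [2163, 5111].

13

The n-th nonagonal number is n(7n−5)/2.
Smallest index with value ≥ 2163: n = 26 (giving 2301).
Largest index with value ≤ 5111: n = 38 (giving 4959).
Indices 26 through 38: 13 terms.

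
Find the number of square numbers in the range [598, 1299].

The n-th square number is n².
Smallest index with value ≥ 598: n = 25 (giving 625).
Largest index with value ≤ 1299: n = 36 (giving 1296).
Indices 25 through 36: 12 terms.

12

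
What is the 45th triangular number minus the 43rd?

45·46/2 = 1035 and 43·44/2 = 946.
Difference: 1035 − 946 = 89.

89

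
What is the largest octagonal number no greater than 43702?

Solve n(3n−2) ≤ 43702 for integer n.
n = 121 gives 43681 ≤ 43702, while n = 122 gives 44408 > 43702; so the answer is 43681.

43681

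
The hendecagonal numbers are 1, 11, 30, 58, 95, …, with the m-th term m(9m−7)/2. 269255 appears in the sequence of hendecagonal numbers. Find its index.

245

Set n(9n−7)/2 = 269255, giving 9n² − 7n − 538510 = 0.
So n = (7 + 4403) / 18 = 4410/18 = 245.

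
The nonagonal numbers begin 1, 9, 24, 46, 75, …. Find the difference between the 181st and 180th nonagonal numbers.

1261

Consecutive nonagonal numbers differ by 7n − 6: here 7·181 − 6 = 1261.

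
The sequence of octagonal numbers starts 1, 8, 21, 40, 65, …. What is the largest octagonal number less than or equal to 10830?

10680

Solve n(3n−2) ≤ 10830 for integer n.
n = 60 gives 10680 ≤ 10830, while n = 61 gives 11041 > 10830; so the answer is 10680.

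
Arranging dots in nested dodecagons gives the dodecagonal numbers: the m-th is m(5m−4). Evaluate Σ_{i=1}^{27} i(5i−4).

Σ i(5i−4) = 5Σi² − 4Σi over i = 1..27.
Σi = 378 and Σi² = 6930.
5·6930 − 4·378 = 33138.

33138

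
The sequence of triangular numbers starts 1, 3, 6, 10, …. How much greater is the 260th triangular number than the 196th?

260·261/2 = 33930 and 196·197/2 = 19306.
Difference: 33930 − 19306 = 14624.

14624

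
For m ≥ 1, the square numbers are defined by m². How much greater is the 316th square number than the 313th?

316² = 99856 and 313² = 97969.
Difference: 99856 − 97969 = 1887.

1887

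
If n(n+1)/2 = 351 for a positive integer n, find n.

Set n(n+1)/2 = 351, giving n² + n − 702 = 0.
So n = (-1 + 53) / 2 = 52/2 = 26.
Check: 26·27/2 = 351. ✓

26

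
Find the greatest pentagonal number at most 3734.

3725

Solve n(3n−1)/2 ≤ 3734 for integer n.
n = 50 gives 3725 ≤ 3734, while n = 51 gives 3876 > 3734; so the answer is 3725.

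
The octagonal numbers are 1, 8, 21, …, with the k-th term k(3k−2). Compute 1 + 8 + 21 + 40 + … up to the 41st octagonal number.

69741

Σ i(3i−2) = 3Σi² − 2Σi over i = 1..41.
Σi = 861 and Σi² = 23821.
3·23821 − 2·861 = 69741.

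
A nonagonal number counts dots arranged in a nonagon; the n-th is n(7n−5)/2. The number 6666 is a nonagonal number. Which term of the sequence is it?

44

Set n(7n−5)/2 = 6666, giving 7n² − 5n − 13332 = 0.
The discriminant is 25 + 56·6666 = 373321, and √373321 = 611.
So n = (5 + 611) / 14 = 616/14 = 44.
Check: 44·(7·44 − 5)/2 = 6666. ✓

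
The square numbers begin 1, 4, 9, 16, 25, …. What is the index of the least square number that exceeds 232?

16

Solve n² > 232 for integer n.
The largest n with value ≤ 232 is 15 (since 225 ≤ 232 < 256), so the first above is n = 16, value 256.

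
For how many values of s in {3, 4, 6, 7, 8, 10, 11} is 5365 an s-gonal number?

s = 3: P(3, 103) = 5356 and P(3, 104) = 5460; 5365 is not s-gonal.
s = 4: P(4, 73) = 5329 and P(4, 74) = 5476; 5365 is not s-gonal.
s = 6: P(6, 52) = 5356 and P(6, 53) = 5565; 5365 is not s-gonal.
s = 7: P(7, 46) = 5221 and P(7, 47) = 5452; 5365 is not s-gonal.
s = 8: P(8, 42) = 5208 and P(8, 43) = 5461; 5365 is not s-gonal.
s = 10: P(10, 37) = 5365. ✓
s = 11: P(11, 34) = 5083 and P(11, 35) = 5390; 5365 is not s-gonal.
Hits: s ∈ {10} → 1.

1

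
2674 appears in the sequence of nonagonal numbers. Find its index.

28

Set n(7n−5)/2 = 2674, giving 7n² − 5n − 5348 = 0.
So n = (5 + 387) / 14 = 392/14 = 28.
Check: 28·(7·28 − 5)/2 = 2674. ✓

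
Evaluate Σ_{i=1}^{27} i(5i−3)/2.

16758

Σ i(5i−3)/2 = (5Σi² − 3Σi) / 2 over i = 1..27.
Σi = 378 and Σi² = 6930.
(5·6930 − 3·378) / 2 = 33516/2 = 16758.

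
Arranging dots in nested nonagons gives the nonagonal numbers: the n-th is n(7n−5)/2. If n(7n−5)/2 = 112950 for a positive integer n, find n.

Set n(7n−5)/2 = 112950, giving 7n² − 5n − 225900 = 0.
The discriminant is 25 + 56·112950 = 6325225, and √6325225 = 2515.
So n = (5 + 2515) / 14 = 2520/14 = 180.

180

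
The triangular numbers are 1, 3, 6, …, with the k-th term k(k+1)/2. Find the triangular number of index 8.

36

The 8th triangular number is n(n+1)/2 with n = 8.
8·9/2 = 72/2 = 36.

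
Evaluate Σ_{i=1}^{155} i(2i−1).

Σ i(2i−1) = 2Σi² − Σi over i = 1..155.
Σi = 12090 and Σi² = 1253330.
2·1253330 − 1·12090 = 2494570.

2494570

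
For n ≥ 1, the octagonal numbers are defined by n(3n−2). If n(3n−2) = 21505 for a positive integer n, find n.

Set n(3n−2) = 21505, giving 3n² − 2n − 21505 = 0.
So n = (2 + 508) / 6 = 510/6 = 85.

85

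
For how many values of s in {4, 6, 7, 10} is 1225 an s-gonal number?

2

s = 4: P(4, 35) = 1225. ✓
s = 6: P(6, 25) = 1225. ✓
s = 7: P(7, 22) = 1177 and P(7, 23) = 1288; 1225 is not s-gonal.
s = 10: P(10, 17) = 1105 and P(10, 18) = 1242; 1225 is not s-gonal.
Hits: s ∈ {4, 6} → 2.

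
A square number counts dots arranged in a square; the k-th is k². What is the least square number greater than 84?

100

Solve n² > 84 for integer n.
The largest n with value ≤ 84 is 9 (since 81 ≤ 84 < 100), so the first above is n = 10, value 100.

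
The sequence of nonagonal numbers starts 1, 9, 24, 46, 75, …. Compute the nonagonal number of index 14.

The 14th nonagonal number is n(7n−5)/2 with n = 14.
14·(7·14 − 5)/2 = 14·93/2 = 651.

651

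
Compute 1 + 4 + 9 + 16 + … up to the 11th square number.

Σ_{i=1}^{11} i² = 11·12·23/6 = 506.

506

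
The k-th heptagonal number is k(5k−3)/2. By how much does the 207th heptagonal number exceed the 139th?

207·(5·207 − 3)/2 = 106812 and 139·(5·139 − 3)/2 = 48094.
Difference: 106812 − 48094 = 58718.

58718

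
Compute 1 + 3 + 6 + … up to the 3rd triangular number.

Σ i(i+1)/2 = (Σi² + Σi) / 2 over i = 1..3.
Σi = 6 and Σi² = 14.
(1·14 + 1·6) / 2 = 20/2 = 10.

10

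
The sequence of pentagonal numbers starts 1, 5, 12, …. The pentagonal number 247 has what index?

Set n(3n−1)/2 = 247, giving 3n² − n − 494 = 0.
The discriminant is 1 + 24·247 = 5929, and √5929 = 77.
So n = (1 + 77) / 6 = 78/6 = 13.

13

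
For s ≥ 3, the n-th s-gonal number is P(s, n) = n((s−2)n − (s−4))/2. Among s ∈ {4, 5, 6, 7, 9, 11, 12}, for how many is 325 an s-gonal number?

2

s = 4: P(4, 18) = 324 and P(4, 19) = 361; 325 is not s-gonal.
s = 5: P(5, 14) = 287 and P(5, 15) = 330; 325 is not s-gonal.
s = 6: P(6, 13) = 325. ✓
s = 7: P(7, 11) = 286 and P(7, 12) = 342; 325 is not s-gonal.
s = 9: P(9, 10) = 325. ✓
s = 11: P(11, 8) = 260 and P(11, 9) = 333; 325 is not s-gonal.
s = 12: P(12, 8) = 288 and P(12, 9) = 369; 325 is not s-gonal.
Hits: s ∈ {6, 9} → 2.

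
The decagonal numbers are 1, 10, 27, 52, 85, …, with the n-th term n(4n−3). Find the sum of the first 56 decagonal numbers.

235676

Σ i(4i−3) = 4Σi² − 3Σi over i = 1..56.
Σi = 1596 and Σi² = 60116.
4·60116 − 3·1596 = 235676.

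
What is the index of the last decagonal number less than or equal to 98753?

157

Solve n(4n−3) ≤ 98753 for integer n.
n = 157 gives 98125 ≤ 98753, while n = 158 gives 99382 > 98753; so the answer is index 157.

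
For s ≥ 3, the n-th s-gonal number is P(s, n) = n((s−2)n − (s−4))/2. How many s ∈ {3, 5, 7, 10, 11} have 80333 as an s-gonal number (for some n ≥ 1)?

s = 3: P(3, 400) = 80200 and P(3, 401) = 80601; 80333 is not s-gonal.
s = 5: P(5, 231) = 79926 and P(5, 232) = 80620; 80333 is not s-gonal.
s = 7: P(7, 179) = 79834 and P(7, 180) = 80730; 80333 is not s-gonal.
s = 10: P(10, 142) = 80230 and P(10, 143) = 81367; 80333 is not s-gonal.
s = 11: P(11, 134) = 80333. ✓
Hits: s ∈ {11} → 1.

1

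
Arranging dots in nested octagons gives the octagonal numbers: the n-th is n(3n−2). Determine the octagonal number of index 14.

The 14th octagonal number is n(3n−2) with n = 14.
14·(3·14 − 2) = 14·40 = 560.

560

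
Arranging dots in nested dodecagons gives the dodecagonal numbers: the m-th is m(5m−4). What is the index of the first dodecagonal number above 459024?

Solve n(5n−4) > 459024 for integer n.
The largest n with value ≤ 459024 is 303 (since 457833 ≤ 459024 < 460864), so the first above is n = 304, value 460864.

304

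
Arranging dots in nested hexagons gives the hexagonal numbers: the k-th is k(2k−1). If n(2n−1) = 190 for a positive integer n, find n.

Set n(2n−1) = 190, giving 2n² − n − 190 = 0.
The discriminant is 1 + 8·190 = 1521, and √1521 = 39.
So n = (1 + 39) / 4 = 40/4 = 10.
Check: 10·(2·10 − 1) = 190. ✓

10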